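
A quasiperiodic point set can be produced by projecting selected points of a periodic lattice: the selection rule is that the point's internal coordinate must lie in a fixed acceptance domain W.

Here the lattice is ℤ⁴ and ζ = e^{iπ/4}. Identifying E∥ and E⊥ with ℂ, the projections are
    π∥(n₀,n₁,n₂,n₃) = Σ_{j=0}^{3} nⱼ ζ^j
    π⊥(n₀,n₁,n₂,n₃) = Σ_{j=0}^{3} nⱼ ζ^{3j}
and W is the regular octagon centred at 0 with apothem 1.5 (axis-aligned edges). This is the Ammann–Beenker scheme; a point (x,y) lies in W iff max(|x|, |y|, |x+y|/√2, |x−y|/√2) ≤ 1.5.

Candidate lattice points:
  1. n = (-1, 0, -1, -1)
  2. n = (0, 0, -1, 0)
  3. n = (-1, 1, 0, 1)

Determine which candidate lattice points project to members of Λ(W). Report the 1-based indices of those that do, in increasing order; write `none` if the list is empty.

2

Internal map: ζ^{3j} for j=0..3 gives (1,0), (−√2/2,√2/2), (0,−1), (√2/2,√2/2).
#1 (-1, 0, -1, -1): internal (-1.70711, 0.29289); octagon support 1.70711 vs apothem 1.5 → ∉ W
#2 (0, 0, -1, 0): internal (0.00000, 1.00000); octagon support 1.00000 vs apothem 1.5 → ∈ W
#3 (-1, 1, 0, 1): internal (-1.00000, 1.41421); octagon support 1.70711 vs apothem 1.5 → ∉ W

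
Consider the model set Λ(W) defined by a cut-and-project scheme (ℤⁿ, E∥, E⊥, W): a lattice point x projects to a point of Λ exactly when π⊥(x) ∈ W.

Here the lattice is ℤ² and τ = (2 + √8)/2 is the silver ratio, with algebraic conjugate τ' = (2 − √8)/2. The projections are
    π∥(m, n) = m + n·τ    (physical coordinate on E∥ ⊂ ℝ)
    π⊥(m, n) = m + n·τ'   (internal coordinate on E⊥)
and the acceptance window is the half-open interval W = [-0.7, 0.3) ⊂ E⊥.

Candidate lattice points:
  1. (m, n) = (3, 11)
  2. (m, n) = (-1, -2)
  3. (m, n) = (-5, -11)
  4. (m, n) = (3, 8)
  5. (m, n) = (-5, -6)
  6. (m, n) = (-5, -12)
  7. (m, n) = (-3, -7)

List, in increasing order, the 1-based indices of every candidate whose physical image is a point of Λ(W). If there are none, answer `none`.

2, 3, 4, 6, 7

Numerically τ ≈ 2.4142 and τ' = −1/τ ≈ -0.4142.
[1] lift (3,11): star map gives -1.5563; window check -0.7 ≤ -1.5563 < 0.3 is false → out
[2] lift (-1,-2): star map gives -0.1716; window check -0.7 ≤ -0.1716 < 0.3 is true → IN Λ
[3] lift (-5,-11): star map gives -0.4437; window check -0.7 ≤ -0.4437 < 0.3 is true → IN Λ
[4] lift (3,8): star map gives -0.3137; window check -0.7 ≤ -0.3137 < 0.3 is true → IN Λ
[5] lift (-5,-6): star map gives -2.5147; window check -0.7 ≤ -2.5147 < 0.3 is false → out
[6] lift (-5,-12): star map gives -0.0294; window check -0.7 ≤ -0.0294 < 0.3 is true → IN Λ
[7] lift (-3,-7): star map gives -0.1005; window check -0.7 ≤ -0.1005 < 0.3 is true → IN Λ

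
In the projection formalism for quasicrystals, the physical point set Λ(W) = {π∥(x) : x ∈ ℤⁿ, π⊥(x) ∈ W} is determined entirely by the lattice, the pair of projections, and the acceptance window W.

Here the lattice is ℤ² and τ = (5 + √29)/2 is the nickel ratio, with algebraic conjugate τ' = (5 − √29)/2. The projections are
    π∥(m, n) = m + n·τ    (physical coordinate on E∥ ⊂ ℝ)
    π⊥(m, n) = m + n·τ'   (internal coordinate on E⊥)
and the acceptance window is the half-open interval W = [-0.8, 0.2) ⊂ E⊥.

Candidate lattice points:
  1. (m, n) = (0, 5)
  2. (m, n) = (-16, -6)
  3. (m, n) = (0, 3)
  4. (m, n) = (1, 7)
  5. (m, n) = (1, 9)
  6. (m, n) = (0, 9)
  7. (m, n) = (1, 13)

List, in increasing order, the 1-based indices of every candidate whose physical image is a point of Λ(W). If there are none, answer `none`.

Numerically τ ≈ 5.192582 and τ' = −1/τ ≈ -0.192582.
candidate 1: (m,n)=(0,5) → π∥ = 0+5·τ ≈ 25.962912, π⊥ = 0+5·τ' ≈ -0.962912 ∉ [-0.8, 0.2) ⇒ out
candidate 2: (m,n)=(-16,-6) → π∥ = -16-6·τ ≈ -47.155494, π⊥ = -16-6·τ' ≈ -14.844506 ∉ [-0.8, 0.2) ⇒ out
candidate 3: (m,n)=(0,3) → π∥ = 0+3·τ ≈ 15.577747, π⊥ = 0+3·τ' ≈ -0.577747 ∈ [-0.8, 0.2) ⇒ IN Λ
candidate 4: (m,n)=(1,7) → π∥ = 1+7·τ ≈ 37.348077, π⊥ = 1+7·τ' ≈ -0.348077 ∈ [-0.8, 0.2) ⇒ IN Λ
candidate 5: (m,n)=(1,9) → π∥ = 1+9·τ ≈ 47.733242, π⊥ = 1+9·τ' ≈ -0.733242 ∈ [-0.8, 0.2) ⇒ IN Λ
candidate 6: (m,n)=(0,9) → π∥ = 0+9·τ ≈ 46.733242, π⊥ = 0+9·τ' ≈ -1.733242 ∉ [-0.8, 0.2) ⇒ out
candidate 7: (m,n)=(1,13) → π∥ = 1+13·τ ≈ 68.503571, π⊥ = 1+13·τ' ≈ -1.503571 ∉ [-0.8, 0.2) ⇒ out

3, 4, 5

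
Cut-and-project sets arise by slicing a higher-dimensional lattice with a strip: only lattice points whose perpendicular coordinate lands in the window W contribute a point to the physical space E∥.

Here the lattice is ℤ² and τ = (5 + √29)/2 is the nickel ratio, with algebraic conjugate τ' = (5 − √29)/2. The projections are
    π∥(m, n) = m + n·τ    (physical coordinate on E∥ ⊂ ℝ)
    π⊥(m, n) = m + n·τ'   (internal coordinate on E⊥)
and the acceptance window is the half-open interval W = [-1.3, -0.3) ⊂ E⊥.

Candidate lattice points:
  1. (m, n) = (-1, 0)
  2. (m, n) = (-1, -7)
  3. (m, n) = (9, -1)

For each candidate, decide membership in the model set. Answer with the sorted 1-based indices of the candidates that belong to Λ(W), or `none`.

1

Numerically τ ≈ 5.19258 and τ' = −1/τ ≈ -0.19258.
[1] lift (-1,0): star map gives -1.00000; window check -1.3 ≤ -1.00000 < -0.3 is true → IN Λ
[2] lift (-1,-7): star map gives 0.34808; window check -1.3 ≤ 0.34808 < -0.3 is false → out
[3] lift (9,-1): star map gives 9.19258; window check -1.3 ≤ 9.19258 < -0.3 is false → out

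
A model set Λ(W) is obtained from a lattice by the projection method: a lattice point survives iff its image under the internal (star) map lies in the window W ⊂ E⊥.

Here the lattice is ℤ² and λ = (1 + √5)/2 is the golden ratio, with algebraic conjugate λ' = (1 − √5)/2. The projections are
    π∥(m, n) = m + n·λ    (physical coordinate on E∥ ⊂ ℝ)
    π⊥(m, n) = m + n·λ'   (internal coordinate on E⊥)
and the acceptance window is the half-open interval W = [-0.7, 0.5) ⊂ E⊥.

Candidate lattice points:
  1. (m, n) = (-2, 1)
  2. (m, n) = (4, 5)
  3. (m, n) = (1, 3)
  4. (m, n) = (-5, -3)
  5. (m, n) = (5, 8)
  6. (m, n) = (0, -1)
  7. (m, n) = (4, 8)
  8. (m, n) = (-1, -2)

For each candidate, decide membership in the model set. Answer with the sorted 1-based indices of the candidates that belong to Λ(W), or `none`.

5, 8

Compute λ' = (1−√5)/2 = -0.6180, so π⊥(m,n) = m -0.6180·n.
#1 (-2,1): internal coord -2 + (1)·λ' = -2.6180; -2.6180 ∉ [-0.7, 0.5) → out
#2 (4,5): internal coord 4 + (5)·λ' = +0.9098; +0.9098 ∉ [-0.7, 0.5) → out
#3 (1,3): internal coord 1 + (3)·λ' = -0.8541; -0.8541 ∉ [-0.7, 0.5) → out
#4 (-5,-3): internal coord -5 + (-3)·λ' = -3.1459; -3.1459 ∉ [-0.7, 0.5) → out
#5 (5,8): internal coord 5 + (8)·λ' = +0.0557; +0.0557 ∈ [-0.7, 0.5) → IN Λ
#6 (0,-1): internal coord 0 + (-1)·λ' = +0.6180; +0.6180 ∉ [-0.7, 0.5) → out
#7 (4,8): internal coord 4 + (8)·λ' = -0.9443; -0.9443 ∉ [-0.7, 0.5) → out
#8 (-1,-2): internal coord -1 + (-2)·λ' = +0.2361; +0.2361 ∈ [-0.7, 0.5) → IN Λ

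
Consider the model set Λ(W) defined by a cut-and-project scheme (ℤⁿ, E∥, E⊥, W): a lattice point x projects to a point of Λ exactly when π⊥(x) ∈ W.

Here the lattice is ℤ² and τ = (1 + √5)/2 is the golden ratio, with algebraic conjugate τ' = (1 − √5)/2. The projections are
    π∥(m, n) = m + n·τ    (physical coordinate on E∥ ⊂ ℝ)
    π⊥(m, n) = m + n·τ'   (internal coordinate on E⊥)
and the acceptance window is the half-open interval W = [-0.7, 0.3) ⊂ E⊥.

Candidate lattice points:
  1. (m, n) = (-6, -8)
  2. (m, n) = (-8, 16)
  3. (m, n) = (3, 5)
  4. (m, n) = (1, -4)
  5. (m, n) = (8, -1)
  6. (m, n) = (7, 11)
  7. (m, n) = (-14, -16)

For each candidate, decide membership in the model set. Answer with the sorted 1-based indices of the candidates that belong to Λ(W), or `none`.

τ' = (1−√5)/2 ≈ -0.618034.
#1 (-6,-8): internal coord -6 + (-8)·τ' = -1.055728; -1.055728 ∉ [-0.7, 0.3) → out
#2 (-8,16): internal coord -8 + (16)·τ' = -17.888544; -17.888544 ∉ [-0.7, 0.3) → out
#3 (3,5): internal coord 3 + (5)·τ' = -0.090170; -0.090170 ∈ [-0.7, 0.3) → IN Λ
#4 (1,-4): internal coord 1 + (-4)·τ' = +3.472136; +3.472136 ∉ [-0.7, 0.3) → out
#5 (8,-1): internal coord 8 + (-1)·τ' = +8.618034; +8.618034 ∉ [-0.7, 0.3) → out
#6 (7,11): internal coord 7 + (11)·τ' = +0.201626; +0.201626 ∈ [-0.7, 0.3) → IN Λ
#7 (-14,-16): internal coord -14 + (-16)·τ' = -4.111456; -4.111456 ∉ [-0.7, 0.3) → out

3, 6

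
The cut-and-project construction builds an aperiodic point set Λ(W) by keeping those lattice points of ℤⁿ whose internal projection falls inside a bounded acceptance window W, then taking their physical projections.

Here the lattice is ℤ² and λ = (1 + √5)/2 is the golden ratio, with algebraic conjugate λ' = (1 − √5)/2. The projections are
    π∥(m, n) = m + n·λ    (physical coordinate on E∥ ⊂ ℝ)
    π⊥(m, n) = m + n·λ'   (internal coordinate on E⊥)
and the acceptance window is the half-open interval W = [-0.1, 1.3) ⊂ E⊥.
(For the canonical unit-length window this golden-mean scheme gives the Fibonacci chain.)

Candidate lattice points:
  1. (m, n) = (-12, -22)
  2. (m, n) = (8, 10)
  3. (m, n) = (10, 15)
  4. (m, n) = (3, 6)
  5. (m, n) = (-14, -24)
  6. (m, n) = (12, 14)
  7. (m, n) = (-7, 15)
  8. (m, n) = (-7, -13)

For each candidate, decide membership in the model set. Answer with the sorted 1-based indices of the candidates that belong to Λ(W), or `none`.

3, 5, 8

λ' = (1−√5)/2 ≈ -0.61803.
#1 (-12,-22): internal coord -12 + (-22)·λ' = +1.59675; +1.59675 ∉ [-0.1, 1.3) → out
#2 (8,10): internal coord 8 + (10)·λ' = +1.81966; +1.81966 ∉ [-0.1, 1.3) → out
#3 (10,15): internal coord 10 + (15)·λ' = +0.72949; +0.72949 ∈ [-0.1, 1.3) → IN Λ
#4 (3,6): internal coord 3 + (6)·λ' = -0.70820; -0.70820 ∉ [-0.1, 1.3) → out
#5 (-14,-24): internal coord -14 + (-24)·λ' = +0.83282; +0.83282 ∈ [-0.1, 1.3) → IN Λ
#6 (12,14): internal coord 12 + (14)·λ' = +3.34752; +3.34752 ∉ [-0.1, 1.3) → out
#7 (-7,15): internal coord -7 + (15)·λ' = -16.27051; -16.27051 ∉ [-0.1, 1.3) → out
#8 (-7,-13): internal coord -7 + (-13)·λ' = +1.03444; +1.03444 ∈ [-0.1, 1.3) → IN Λ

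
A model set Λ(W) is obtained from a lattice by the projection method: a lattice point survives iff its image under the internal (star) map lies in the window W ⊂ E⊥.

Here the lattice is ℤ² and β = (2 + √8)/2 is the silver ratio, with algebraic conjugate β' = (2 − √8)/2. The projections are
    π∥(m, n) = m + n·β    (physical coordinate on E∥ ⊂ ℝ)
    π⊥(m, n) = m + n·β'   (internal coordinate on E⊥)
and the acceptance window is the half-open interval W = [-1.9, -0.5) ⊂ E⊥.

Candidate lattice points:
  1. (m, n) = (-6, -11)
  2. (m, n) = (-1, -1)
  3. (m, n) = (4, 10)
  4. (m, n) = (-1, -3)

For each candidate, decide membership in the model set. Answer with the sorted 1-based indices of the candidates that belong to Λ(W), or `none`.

β' = (2−√8)/2 ≈ -0.414214.
[1] lift (-6,-11): star map gives -1.443651; window check -1.9 ≤ -1.443651 < -0.5 is true → IN Λ
[2] lift (-1,-1): star map gives -0.585786; window check -1.9 ≤ -0.585786 < -0.5 is true → IN Λ
[3] lift (4,10): star map gives -0.142136; window check -1.9 ≤ -0.142136 < -0.5 is false → out
[4] lift (-1,-3): star map gives 0.242641; window check -1.9 ≤ 0.242641 < -0.5 is false → out

1, 2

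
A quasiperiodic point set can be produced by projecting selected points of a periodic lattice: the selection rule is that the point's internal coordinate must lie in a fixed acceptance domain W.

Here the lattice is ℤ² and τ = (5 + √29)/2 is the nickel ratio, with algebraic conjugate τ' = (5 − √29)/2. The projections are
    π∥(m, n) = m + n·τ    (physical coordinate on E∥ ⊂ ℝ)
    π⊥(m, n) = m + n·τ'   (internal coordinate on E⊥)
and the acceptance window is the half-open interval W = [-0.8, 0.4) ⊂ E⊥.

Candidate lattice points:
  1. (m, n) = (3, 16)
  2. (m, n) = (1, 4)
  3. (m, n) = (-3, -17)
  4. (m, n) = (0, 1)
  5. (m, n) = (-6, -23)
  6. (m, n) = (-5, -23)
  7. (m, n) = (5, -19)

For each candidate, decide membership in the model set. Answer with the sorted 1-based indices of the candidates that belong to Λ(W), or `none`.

τ' = (5−√29)/2 ≈ -0.1926.
candidate 1: (m,n)=(3,16) → π∥ = 3+16·τ ≈ 86.0813, π⊥ = 3+16·τ' ≈ -0.0813 ∈ [-0.8, 0.4) ⇒ IN Λ
candidate 2: (m,n)=(1,4) → π∥ = 1+4·τ ≈ 21.7703, π⊥ = 1+4·τ' ≈ 0.2297 ∈ [-0.8, 0.4) ⇒ IN Λ
candidate 3: (m,n)=(-3,-17) → π∥ = -3-17·τ ≈ -91.2739, π⊥ = -3-17·τ' ≈ 0.2739 ∈ [-0.8, 0.4) ⇒ IN Λ
candidate 4: (m,n)=(0,1) → π∥ = 0+1·τ ≈ 5.1926, π⊥ = 0+1·τ' ≈ -0.1926 ∈ [-0.8, 0.4) ⇒ IN Λ
candidate 5: (m,n)=(-6,-23) → π∥ = -6-23·τ ≈ -125.4294, π⊥ = -6-23·τ' ≈ -1.5706 ∉ [-0.8, 0.4) ⇒ out
candidate 6: (m,n)=(-5,-23) → π∥ = -5-23·τ ≈ -124.4294, π⊥ = -5-23·τ' ≈ -0.5706 ∈ [-0.8, 0.4) ⇒ IN Λ
candidate 7: (m,n)=(5,-19) → π∥ = 5-19·τ ≈ -93.6591, π⊥ = 5-19·τ' ≈ 8.6591 ∉ [-0.8, 0.4) ⇒ out

1, 2, 3, 4, 6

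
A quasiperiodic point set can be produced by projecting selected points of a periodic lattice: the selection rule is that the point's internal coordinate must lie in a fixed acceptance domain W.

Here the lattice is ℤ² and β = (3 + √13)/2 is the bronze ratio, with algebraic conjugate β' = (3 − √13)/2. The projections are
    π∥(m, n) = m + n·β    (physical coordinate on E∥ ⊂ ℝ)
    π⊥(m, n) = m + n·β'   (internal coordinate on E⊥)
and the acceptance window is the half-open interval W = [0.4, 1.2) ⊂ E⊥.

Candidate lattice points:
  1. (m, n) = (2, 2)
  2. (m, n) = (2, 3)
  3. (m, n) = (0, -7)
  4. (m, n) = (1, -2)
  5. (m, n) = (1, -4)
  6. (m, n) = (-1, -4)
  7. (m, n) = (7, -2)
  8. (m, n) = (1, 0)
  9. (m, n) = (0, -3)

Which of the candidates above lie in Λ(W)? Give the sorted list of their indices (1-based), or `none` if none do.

2, 8, 9

Numerically β ≈ 3.3028 and β' = −1/β ≈ -0.3028.
#1 (2,2): internal coord 2 + (2)·β' = +1.3944; +1.3944 ∉ [0.4, 1.2) → out
#2 (2,3): internal coord 2 + (3)·β' = +1.0917; +1.0917 ∈ [0.4, 1.2) → IN Λ
#3 (0,-7): internal coord 0 + (-7)·β' = +2.1194; +2.1194 ∉ [0.4, 1.2) → out
#4 (1,-2): internal coord 1 + (-2)·β' = +1.6056; +1.6056 ∉ [0.4, 1.2) → out
#5 (1,-4): internal coord 1 + (-4)·β' = +2.2111; +2.2111 ∉ [0.4, 1.2) → out
#6 (-1,-4): internal coord -1 + (-4)·β' = +0.2111; +0.2111 ∉ [0.4, 1.2) → out
#7 (7,-2): internal coord 7 + (-2)·β' = +7.6056; +7.6056 ∉ [0.4, 1.2) → out
#8 (1,0): internal coord 1 + (0)·β' = +1.0000; +1.0000 ∈ [0.4, 1.2) → IN Λ
#9 (0,-3): internal coord 0 + (-3)·β' = +0.9083; +0.9083 ∈ [0.4, 1.2) → IN Λ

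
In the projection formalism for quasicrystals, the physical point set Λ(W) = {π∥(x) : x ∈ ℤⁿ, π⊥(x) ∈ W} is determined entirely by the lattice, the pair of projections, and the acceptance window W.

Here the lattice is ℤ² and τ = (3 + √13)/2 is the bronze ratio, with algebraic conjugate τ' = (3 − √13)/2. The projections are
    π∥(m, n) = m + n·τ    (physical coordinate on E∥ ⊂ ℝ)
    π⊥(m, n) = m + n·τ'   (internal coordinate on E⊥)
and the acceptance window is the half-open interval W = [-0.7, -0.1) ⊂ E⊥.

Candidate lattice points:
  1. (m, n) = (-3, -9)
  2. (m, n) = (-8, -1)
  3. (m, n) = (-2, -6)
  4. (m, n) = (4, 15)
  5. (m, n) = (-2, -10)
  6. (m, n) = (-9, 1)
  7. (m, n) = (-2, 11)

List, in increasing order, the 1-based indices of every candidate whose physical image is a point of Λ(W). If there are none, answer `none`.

Numerically τ ≈ 3.30278 and τ' = −1/τ ≈ -0.30278.
[1] lift (-3,-9): star map gives -0.27502; window check -0.7 ≤ -0.27502 < -0.1 is true → IN Λ
[2] lift (-8,-1): star map gives -7.69722; window check -0.7 ≤ -7.69722 < -0.1 is false → out
[3] lift (-2,-6): star map gives -0.18335; window check -0.7 ≤ -0.18335 < -0.1 is true → IN Λ
[4] lift (4,15): star map gives -0.54163; window check -0.7 ≤ -0.54163 < -0.1 is true → IN Λ
[5] lift (-2,-10): star map gives 1.02776; window check -0.7 ≤ 1.02776 < -0.1 is false → out
[6] lift (-9,1): star map gives -9.30278; window check -0.7 ≤ -9.30278 < -0.1 is false → out
[7] lift (-2,11): star map gives -5.33053; window check -0.7 ≤ -5.33053 < -0.1 is false → out

1, 3, 4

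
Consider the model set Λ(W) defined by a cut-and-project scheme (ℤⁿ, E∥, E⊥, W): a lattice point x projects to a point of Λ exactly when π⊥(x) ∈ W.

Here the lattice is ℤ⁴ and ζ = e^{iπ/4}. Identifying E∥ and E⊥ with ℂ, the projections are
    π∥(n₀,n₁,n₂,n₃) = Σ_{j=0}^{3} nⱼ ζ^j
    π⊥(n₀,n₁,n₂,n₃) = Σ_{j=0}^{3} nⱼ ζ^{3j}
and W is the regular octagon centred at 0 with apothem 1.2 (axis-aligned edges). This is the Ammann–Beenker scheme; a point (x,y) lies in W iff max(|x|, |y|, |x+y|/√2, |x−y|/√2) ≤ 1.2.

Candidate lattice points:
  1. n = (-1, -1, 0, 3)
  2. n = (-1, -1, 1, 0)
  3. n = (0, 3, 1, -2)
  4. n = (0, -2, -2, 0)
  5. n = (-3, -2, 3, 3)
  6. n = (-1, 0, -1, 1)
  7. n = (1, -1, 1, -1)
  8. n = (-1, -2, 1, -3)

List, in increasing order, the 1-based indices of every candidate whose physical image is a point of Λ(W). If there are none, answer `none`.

With ζ = e^{iπ/4} the internal vectors are ζ^0,ζ^3,ζ^6,ζ^9.
candidate 1: n = (-1, -1, 0, 3) → π⊥ ≈ (+1.8284, +1.4142); max(|x|,|y|,|x±y|/√2) = 2.2929 > 1.2 ⇒ ∉ W
candidate 2: n = (-1, -1, 1, 0) → π⊥ ≈ (-0.2929, -1.7071); max(|x|,|y|,|x±y|/√2) = 1.7071 > 1.2 ⇒ ∉ W
candidate 3: n = (0, 3, 1, -2) → π⊥ ≈ (-3.5355, -0.2929); max(|x|,|y|,|x±y|/√2) = 3.5355 > 1.2 ⇒ ∉ W
candidate 4: n = (0, -2, -2, 0) → π⊥ ≈ (+1.4142, +0.5858); max(|x|,|y|,|x±y|/√2) = 1.4142 > 1.2 ⇒ ∉ W
candidate 5: n = (-3, -2, 3, 3) → π⊥ ≈ (+0.5355, -2.2929); max(|x|,|y|,|x±y|/√2) = 2.2929 > 1.2 ⇒ ∉ W
candidate 6: n = (-1, 0, -1, 1) → π⊥ ≈ (-0.2929, +1.7071); max(|x|,|y|,|x±y|/√2) = 1.7071 > 1.2 ⇒ ∉ W
candidate 7: n = (1, -1, 1, -1) → π⊥ ≈ (+1.0000, -2.4142); max(|x|,|y|,|x±y|/√2) = 2.4142 > 1.2 ⇒ ∉ W
candidate 8: n = (-1, -2, 1, -3) → π⊥ ≈ (-1.7071, -4.5355); max(|x|,|y|,|x±y|/√2) = 4.5355 > 1.2 ⇒ ∉ W

none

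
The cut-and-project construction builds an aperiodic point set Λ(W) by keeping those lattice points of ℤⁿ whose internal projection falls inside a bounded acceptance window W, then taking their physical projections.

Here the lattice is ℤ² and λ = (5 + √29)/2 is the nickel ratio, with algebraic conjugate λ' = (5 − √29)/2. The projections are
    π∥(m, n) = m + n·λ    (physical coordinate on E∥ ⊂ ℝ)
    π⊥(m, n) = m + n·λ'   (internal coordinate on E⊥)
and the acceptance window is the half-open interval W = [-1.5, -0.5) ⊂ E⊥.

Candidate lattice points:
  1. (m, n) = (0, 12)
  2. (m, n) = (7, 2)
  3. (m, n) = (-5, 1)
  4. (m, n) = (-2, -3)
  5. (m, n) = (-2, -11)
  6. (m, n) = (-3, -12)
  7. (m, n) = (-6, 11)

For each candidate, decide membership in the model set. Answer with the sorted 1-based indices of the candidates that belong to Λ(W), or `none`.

λ' = (5−√29)/2 ≈ -0.1926.
candidate 1: (m,n)=(0,12) → π∥ = 0+12·λ ≈ 62.3110, π⊥ = 0+12·λ' ≈ -2.3110 ∉ [-1.5, -0.5) ⇒ out
candidate 2: (m,n)=(7,2) → π∥ = 7+2·λ ≈ 17.3852, π⊥ = 7+2·λ' ≈ 6.6148 ∉ [-1.5, -0.5) ⇒ out
candidate 3: (m,n)=(-5,1) → π∥ = -5+1·λ ≈ 0.1926, π⊥ = -5+1·λ' ≈ -5.1926 ∉ [-1.5, -0.5) ⇒ out
candidate 4: (m,n)=(-2,-3) → π∥ = -2-3·λ ≈ -17.5777, π⊥ = -2-3·λ' ≈ -1.4223 ∈ [-1.5, -0.5) ⇒ IN Λ
candidate 5: (m,n)=(-2,-11) → π∥ = -2-11·λ ≈ -59.1184, π⊥ = -2-11·λ' ≈ 0.1184 ∉ [-1.5, -0.5) ⇒ out
candidate 6: (m,n)=(-3,-12) → π∥ = -3-12·λ ≈ -65.3110, π⊥ = -3-12·λ' ≈ -0.6890 ∈ [-1.5, -0.5) ⇒ IN Λ
candidate 7: (m,n)=(-6,11) → π∥ = -6+11·λ ≈ 51.1184, π⊥ = -6+11·λ' ≈ -8.1184 ∉ [-1.5, -0.5) ⇒ out

4, 6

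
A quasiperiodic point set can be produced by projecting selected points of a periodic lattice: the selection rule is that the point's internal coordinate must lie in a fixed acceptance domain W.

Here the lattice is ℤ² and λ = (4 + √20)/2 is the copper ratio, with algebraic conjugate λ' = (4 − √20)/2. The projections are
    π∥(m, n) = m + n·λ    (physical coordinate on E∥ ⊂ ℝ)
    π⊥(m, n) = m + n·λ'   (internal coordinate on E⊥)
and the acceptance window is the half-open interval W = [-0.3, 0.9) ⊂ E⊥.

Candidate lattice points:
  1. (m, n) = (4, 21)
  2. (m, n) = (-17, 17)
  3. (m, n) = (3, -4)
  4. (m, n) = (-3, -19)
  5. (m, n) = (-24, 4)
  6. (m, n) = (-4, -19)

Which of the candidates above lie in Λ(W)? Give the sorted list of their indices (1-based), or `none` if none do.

Compute λ' = (4−√20)/2 = -0.236068, so π⊥(m,n) = m -0.236068·n.
#1 (4,21): internal coord 4 + (21)·λ' = -0.957428; -0.957428 ∉ [-0.3, 0.9) → out
#2 (-17,17): internal coord -17 + (17)·λ' = -21.013156; -21.013156 ∉ [-0.3, 0.9) → out
#3 (3,-4): internal coord 3 + (-4)·λ' = +3.944272; +3.944272 ∉ [-0.3, 0.9) → out
#4 (-3,-19): internal coord -3 + (-19)·λ' = +1.485292; +1.485292 ∉ [-0.3, 0.9) → out
#5 (-24,4): internal coord -24 + (4)·λ' = -24.944272; -24.944272 ∉ [-0.3, 0.9) → out
#6 (-4,-19): internal coord -4 + (-19)·λ' = +0.485292; +0.485292 ∈ [-0.3, 0.9) → IN Λ

6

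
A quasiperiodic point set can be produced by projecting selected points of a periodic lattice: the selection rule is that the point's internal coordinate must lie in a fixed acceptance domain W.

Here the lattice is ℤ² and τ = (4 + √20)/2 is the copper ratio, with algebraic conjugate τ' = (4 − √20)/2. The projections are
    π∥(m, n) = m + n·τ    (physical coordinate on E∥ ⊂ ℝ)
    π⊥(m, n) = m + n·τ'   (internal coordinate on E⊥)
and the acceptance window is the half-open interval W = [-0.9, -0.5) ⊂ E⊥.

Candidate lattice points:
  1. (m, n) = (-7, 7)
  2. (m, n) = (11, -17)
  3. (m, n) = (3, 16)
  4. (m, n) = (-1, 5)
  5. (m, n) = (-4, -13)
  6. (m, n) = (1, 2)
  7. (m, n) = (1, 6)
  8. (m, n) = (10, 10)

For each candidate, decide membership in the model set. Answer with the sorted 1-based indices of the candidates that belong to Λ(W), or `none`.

Compute τ' = (4−√20)/2 = -0.236068, so π⊥(m,n) = m -0.236068·n.
#1 (-7,7): internal coord -7 + (7)·τ' = -8.652476; -8.652476 ∉ [-0.9, -0.5) → out
#2 (11,-17): internal coord 11 + (-17)·τ' = +15.013156; +15.013156 ∉ [-0.9, -0.5) → out
#3 (3,16): internal coord 3 + (16)·τ' = -0.777088; -0.777088 ∈ [-0.9, -0.5) → IN Λ
#4 (-1,5): internal coord -1 + (5)·τ' = -2.180340; -2.180340 ∉ [-0.9, -0.5) → out
#5 (-4,-13): internal coord -4 + (-13)·τ' = -0.931116; -0.931116 ∉ [-0.9, -0.5) → out
#6 (1,2): internal coord 1 + (2)·τ' = +0.527864; +0.527864 ∉ [-0.9, -0.5) → out
#7 (1,6): internal coord 1 + (6)·τ' = -0.416408; -0.416408 ∉ [-0.9, -0.5) → out
#8 (10,10): internal coord 10 + (10)·τ' = +7.639320; +7.639320 ∉ [-0.9, -0.5) → out

3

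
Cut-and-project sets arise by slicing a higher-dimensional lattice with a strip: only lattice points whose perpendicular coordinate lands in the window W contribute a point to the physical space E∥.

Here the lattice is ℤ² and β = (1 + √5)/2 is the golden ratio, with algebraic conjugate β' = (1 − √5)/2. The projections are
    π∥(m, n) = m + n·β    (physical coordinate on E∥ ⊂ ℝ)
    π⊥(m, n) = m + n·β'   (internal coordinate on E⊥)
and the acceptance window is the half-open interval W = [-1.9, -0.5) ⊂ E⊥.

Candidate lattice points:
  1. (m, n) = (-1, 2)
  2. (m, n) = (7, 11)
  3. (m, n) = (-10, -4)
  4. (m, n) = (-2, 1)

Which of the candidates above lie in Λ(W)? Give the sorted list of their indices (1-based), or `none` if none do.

Numerically β ≈ 1.618034 and β' = −1/β ≈ -0.618034.
candidate 1: (m,n)=(-1,2) → π∥ = -1+2·β ≈ 2.236068, π⊥ = -1+2·β' ≈ -2.236068 ∉ [-1.9, -0.5) ⇒ out
candidate 2: (m,n)=(7,11) → π∥ = 7+11·β ≈ 24.798374, π⊥ = 7+11·β' ≈ 0.201626 ∉ [-1.9, -0.5) ⇒ out
candidate 3: (m,n)=(-10,-4) → π∥ = -10-4·β ≈ -16.472136, π⊥ = -10-4·β' ≈ -7.527864 ∉ [-1.9, -0.5) ⇒ out
candidate 4: (m,n)=(-2,1) → π∥ = -2+1·β ≈ -0.381966, π⊥ = -2+1·β' ≈ -2.618034 ∉ [-1.9, -0.5) ⇒ out

none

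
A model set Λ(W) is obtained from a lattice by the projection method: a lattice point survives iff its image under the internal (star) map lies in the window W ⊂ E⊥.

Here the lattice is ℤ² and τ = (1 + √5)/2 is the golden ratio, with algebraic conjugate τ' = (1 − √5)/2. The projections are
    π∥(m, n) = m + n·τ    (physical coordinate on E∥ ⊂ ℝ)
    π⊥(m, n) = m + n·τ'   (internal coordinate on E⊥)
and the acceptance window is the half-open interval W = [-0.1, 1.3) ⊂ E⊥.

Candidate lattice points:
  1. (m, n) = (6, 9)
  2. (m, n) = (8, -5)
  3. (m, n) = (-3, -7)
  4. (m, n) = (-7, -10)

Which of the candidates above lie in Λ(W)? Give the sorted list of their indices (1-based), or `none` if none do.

1

Numerically τ ≈ 1.6180 and τ' = −1/τ ≈ -0.6180.
#1 (6,9): internal coord 6 + (9)·τ' = +0.4377; +0.4377 ∈ [-0.1, 1.3) → IN Λ
#2 (8,-5): internal coord 8 + (-5)·τ' = +11.0902; +11.0902 ∉ [-0.1, 1.3) → out
#3 (-3,-7): internal coord -3 + (-7)·τ' = +1.3262; +1.3262 ∉ [-0.1, 1.3) → out
#4 (-7,-10): internal coord -7 + (-10)·τ' = -0.8197; -0.8197 ∉ [-0.1, 1.3) → out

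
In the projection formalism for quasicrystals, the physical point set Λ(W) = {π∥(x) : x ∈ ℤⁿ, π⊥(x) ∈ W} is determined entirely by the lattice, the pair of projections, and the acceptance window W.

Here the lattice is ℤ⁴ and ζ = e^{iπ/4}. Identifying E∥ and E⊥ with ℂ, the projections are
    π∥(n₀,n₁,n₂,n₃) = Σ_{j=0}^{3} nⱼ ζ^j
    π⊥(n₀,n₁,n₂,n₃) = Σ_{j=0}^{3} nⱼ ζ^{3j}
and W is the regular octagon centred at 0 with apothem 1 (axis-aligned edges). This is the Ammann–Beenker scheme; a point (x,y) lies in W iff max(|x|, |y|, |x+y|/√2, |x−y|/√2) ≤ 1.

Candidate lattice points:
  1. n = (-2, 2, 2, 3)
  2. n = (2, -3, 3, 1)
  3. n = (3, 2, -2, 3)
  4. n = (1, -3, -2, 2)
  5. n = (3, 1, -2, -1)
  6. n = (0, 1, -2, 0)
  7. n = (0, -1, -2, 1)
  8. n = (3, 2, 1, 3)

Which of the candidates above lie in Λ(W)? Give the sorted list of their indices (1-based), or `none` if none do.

none

With ζ = e^{iπ/4} the internal vectors are ζ^0,ζ^3,ζ^6,ζ^9.
#1 (-2, 2, 2, 3): internal (-1.2929, 1.5355); octagon support 2.0000 vs apothem 1 → ∉ W
#2 (2, -3, 3, 1): internal (4.8284, -4.4142); octagon support 6.5355 vs apothem 1 → ∉ W
#3 (3, 2, -2, 3): internal (3.7071, 5.5355); octagon support 6.5355 vs apothem 1 → ∉ W
#4 (1, -3, -2, 2): internal (4.5355, 1.2929); octagon support 4.5355 vs apothem 1 → ∉ W
#5 (3, 1, -2, -1): internal (1.5858, 2.0000); octagon support 2.5355 vs apothem 1 → ∉ W
#6 (0, 1, -2, 0): internal (-0.7071, 2.7071); octagon support 2.7071 vs apothem 1 → ∉ W
#7 (0, -1, -2, 1): internal (1.4142, 2.0000); octagon support 2.4142 vs apothem 1 → ∉ W
#8 (3, 2, 1, 3): internal (3.7071, 2.5355); octagon support 4.4142 vs apothem 1 → ∉ W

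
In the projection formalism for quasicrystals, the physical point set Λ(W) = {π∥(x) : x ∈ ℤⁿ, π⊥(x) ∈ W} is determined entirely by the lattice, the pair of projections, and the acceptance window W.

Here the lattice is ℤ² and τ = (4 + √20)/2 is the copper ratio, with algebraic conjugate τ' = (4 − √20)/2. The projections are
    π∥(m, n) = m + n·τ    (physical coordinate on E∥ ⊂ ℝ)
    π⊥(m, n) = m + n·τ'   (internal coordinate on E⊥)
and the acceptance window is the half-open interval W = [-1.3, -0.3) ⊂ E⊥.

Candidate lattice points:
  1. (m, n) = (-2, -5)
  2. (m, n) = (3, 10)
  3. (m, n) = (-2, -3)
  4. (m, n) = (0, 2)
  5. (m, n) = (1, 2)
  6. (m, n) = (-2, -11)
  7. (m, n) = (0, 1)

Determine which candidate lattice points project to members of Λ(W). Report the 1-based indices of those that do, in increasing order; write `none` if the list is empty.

Numerically τ ≈ 4.2361 and τ' = −1/τ ≈ -0.2361.
[1] lift (-2,-5): star map gives -0.8197; window check -1.3 ≤ -0.8197 < -0.3 is true → IN Λ
[2] lift (3,10): star map gives 0.6393; window check -1.3 ≤ 0.6393 < -0.3 is false → out
[3] lift (-2,-3): star map gives -1.2918; window check -1.3 ≤ -1.2918 < -0.3 is true → IN Λ
[4] lift (0,2): star map gives -0.4721; window check -1.3 ≤ -0.4721 < -0.3 is true → IN Λ
[5] lift (1,2): star map gives 0.5279; window check -1.3 ≤ 0.5279 < -0.3 is false → out
[6] lift (-2,-11): star map gives 0.5967; window check -1.3 ≤ 0.5967 < -0.3 is false → out
[7] lift (0,1): star map gives -0.2361; window check -1.3 ≤ -0.2361 < -0.3 is false → out

1, 3, 4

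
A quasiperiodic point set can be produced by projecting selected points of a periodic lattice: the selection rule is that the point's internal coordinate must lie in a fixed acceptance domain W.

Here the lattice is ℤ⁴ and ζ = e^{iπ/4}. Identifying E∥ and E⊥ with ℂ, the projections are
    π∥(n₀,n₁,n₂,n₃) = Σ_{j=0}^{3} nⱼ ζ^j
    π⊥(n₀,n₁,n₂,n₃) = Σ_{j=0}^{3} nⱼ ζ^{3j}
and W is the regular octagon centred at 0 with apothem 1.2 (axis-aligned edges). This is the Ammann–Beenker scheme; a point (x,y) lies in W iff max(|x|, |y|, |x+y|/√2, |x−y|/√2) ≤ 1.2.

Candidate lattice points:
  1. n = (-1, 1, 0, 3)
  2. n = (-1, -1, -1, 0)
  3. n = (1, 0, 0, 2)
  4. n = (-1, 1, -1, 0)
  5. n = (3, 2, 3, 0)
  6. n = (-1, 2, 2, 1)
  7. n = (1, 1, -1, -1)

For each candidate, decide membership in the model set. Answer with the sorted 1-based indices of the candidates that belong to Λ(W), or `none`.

2, 7

With ζ = e^{iπ/4} the internal vectors are ζ^0,ζ^3,ζ^6,ζ^9.
candidate 1: n = (-1, 1, 0, 3) → π⊥ ≈ (+0.414214, +2.828427); max(|x|,|y|,|x±y|/√2) = 2.828427 > 1.2 ⇒ ∉ W
candidate 2: n = (-1, -1, -1, 0) → π⊥ ≈ (-0.292893, +0.292893); max(|x|,|y|,|x±y|/√2) = 0.414214 ≤ 1.2 ⇒ ∈ W
candidate 3: n = (1, 0, 0, 2) → π⊥ ≈ (+2.414214, +1.414214); max(|x|,|y|,|x±y|/√2) = 2.707107 > 1.2 ⇒ ∉ W
candidate 4: n = (-1, 1, -1, 0) → π⊥ ≈ (-1.707107, +1.707107); max(|x|,|y|,|x±y|/√2) = 2.414214 > 1.2 ⇒ ∉ W
candidate 5: n = (3, 2, 3, 0) → π⊥ ≈ (+1.585786, -1.585786); max(|x|,|y|,|x±y|/√2) = 2.242641 > 1.2 ⇒ ∉ W
candidate 6: n = (-1, 2, 2, 1) → π⊥ ≈ (-1.707107, +0.121320); max(|x|,|y|,|x±y|/√2) = 1.707107 > 1.2 ⇒ ∉ W
candidate 7: n = (1, 1, -1, -1) → π⊥ ≈ (-0.414214, +1.000000); max(|x|,|y|,|x±y|/√2) = 1.000000 ≤ 1.2 ⇒ ∈ W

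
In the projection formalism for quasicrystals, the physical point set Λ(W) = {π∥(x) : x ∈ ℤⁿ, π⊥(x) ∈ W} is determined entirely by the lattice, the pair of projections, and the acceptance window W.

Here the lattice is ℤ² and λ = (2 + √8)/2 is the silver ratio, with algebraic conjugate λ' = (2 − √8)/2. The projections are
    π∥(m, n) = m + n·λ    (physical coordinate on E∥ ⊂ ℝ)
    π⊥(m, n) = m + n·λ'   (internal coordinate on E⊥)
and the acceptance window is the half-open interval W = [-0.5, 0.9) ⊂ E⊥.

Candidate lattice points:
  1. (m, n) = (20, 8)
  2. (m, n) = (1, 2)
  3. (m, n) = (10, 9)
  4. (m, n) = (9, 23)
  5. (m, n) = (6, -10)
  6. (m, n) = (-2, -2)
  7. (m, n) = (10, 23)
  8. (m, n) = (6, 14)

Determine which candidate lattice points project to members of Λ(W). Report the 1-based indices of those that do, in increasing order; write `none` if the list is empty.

2, 7, 8

Compute λ' = (2−√8)/2 = -0.4142, so π⊥(m,n) = m -0.4142·n.
[1] lift (20,8): star map gives 16.6863; window check -0.5 ≤ 16.6863 < 0.9 is false → out
[2] lift (1,2): star map gives 0.1716; window check -0.5 ≤ 0.1716 < 0.9 is true → IN Λ
[3] lift (10,9): star map gives 6.2721; window check -0.5 ≤ 6.2721 < 0.9 is false → out
[4] lift (9,23): star map gives -0.5269; window check -0.5 ≤ -0.5269 < 0.9 is false → out
[5] lift (6,-10): star map gives 10.1421; window check -0.5 ≤ 10.1421 < 0.9 is false → out
[6] lift (-2,-2): star map gives -1.1716; window check -0.5 ≤ -1.1716 < 0.9 is false → out
[7] lift (10,23): star map gives 0.4731; window check -0.5 ≤ 0.4731 < 0.9 is true → IN Λ
[8] lift (6,14): star map gives 0.2010; window check -0.5 ≤ 0.2010 < 0.9 is true → IN Λ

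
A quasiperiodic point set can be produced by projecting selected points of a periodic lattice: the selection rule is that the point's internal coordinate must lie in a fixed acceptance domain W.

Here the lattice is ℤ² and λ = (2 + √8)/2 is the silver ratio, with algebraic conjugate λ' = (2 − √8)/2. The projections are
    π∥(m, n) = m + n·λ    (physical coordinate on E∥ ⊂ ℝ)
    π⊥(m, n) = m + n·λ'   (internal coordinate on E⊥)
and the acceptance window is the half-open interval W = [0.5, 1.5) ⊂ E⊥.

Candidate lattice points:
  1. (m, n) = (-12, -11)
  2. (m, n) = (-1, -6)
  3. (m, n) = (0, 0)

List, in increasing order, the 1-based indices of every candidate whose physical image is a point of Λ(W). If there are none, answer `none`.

λ' = (2−√8)/2 ≈ -0.41421.
candidate 1: (m,n)=(-12,-11) → π∥ = -12-11·λ ≈ -38.55635, π⊥ = -12-11·λ' ≈ -7.44365 ∉ [0.5, 1.5) ⇒ out
candidate 2: (m,n)=(-1,-6) → π∥ = -1-6·λ ≈ -15.48528, π⊥ = -1-6·λ' ≈ 1.48528 ∈ [0.5, 1.5) ⇒ IN Λ
candidate 3: (m,n)=(0,0) → π∥ = 0+0·λ ≈ 0.00000, π⊥ = 0+0·λ' ≈ 0.00000 ∉ [0.5, 1.5) ⇒ out

2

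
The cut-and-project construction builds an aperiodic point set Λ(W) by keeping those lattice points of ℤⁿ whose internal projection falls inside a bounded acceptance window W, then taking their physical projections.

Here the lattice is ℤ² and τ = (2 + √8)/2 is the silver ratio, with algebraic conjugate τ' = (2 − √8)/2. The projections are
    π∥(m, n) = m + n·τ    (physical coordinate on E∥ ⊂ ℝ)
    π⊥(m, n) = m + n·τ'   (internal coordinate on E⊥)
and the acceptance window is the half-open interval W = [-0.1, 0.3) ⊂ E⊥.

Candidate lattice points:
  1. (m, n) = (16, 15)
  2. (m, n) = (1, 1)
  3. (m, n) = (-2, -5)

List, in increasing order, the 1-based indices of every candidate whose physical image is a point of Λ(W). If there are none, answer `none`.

Compute τ' = (2−√8)/2 = -0.41421, so π⊥(m,n) = m -0.41421·n.
candidate 1: (m,n)=(16,15) → π∥ = 16+15·τ ≈ 52.21320, π⊥ = 16+15·τ' ≈ 9.78680 ∉ [-0.1, 0.3) ⇒ out
candidate 2: (m,n)=(1,1) → π∥ = 1+1·τ ≈ 3.41421, π⊥ = 1+1·τ' ≈ 0.58579 ∉ [-0.1, 0.3) ⇒ out
candidate 3: (m,n)=(-2,-5) → π∥ = -2-5·τ ≈ -14.07107, π⊥ = -2-5·τ' ≈ 0.07107 ∈ [-0.1, 0.3) ⇒ IN Λ

3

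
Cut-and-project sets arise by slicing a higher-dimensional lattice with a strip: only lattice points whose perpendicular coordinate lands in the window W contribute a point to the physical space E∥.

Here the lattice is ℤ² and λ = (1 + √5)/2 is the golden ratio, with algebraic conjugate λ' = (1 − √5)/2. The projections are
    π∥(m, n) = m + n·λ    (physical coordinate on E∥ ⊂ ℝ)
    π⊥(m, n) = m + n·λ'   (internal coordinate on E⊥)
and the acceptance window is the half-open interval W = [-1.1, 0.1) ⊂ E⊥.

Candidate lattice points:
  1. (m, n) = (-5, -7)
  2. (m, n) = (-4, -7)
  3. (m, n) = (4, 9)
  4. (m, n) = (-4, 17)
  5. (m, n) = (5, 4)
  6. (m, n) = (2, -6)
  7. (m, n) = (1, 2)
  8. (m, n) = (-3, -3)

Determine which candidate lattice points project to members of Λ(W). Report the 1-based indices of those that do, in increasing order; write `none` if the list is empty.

Compute λ' = (1−√5)/2 = -0.618034, so π⊥(m,n) = m -0.618034·n.
#1 (-5,-7): internal coord -5 + (-7)·λ' = -0.673762; -0.673762 ∈ [-1.1, 0.1) → IN Λ
#2 (-4,-7): internal coord -4 + (-7)·λ' = +0.326238; +0.326238 ∉ [-1.1, 0.1) → out
#3 (4,9): internal coord 4 + (9)·λ' = -1.562306; -1.562306 ∉ [-1.1, 0.1) → out
#4 (-4,17): internal coord -4 + (17)·λ' = -14.506578; -14.506578 ∉ [-1.1, 0.1) → out
#5 (5,4): internal coord 5 + (4)·λ' = +2.527864; +2.527864 ∉ [-1.1, 0.1) → out
#6 (2,-6): internal coord 2 + (-6)·λ' = +5.708204; +5.708204 ∉ [-1.1, 0.1) → out
#7 (1,2): internal coord 1 + (2)·λ' = -0.236068; -0.236068 ∈ [-1.1, 0.1) → IN Λ
#8 (-3,-3): internal coord -3 + (-3)·λ' = -1.145898; -1.145898 ∉ [-1.1, 0.1) → out

1, 7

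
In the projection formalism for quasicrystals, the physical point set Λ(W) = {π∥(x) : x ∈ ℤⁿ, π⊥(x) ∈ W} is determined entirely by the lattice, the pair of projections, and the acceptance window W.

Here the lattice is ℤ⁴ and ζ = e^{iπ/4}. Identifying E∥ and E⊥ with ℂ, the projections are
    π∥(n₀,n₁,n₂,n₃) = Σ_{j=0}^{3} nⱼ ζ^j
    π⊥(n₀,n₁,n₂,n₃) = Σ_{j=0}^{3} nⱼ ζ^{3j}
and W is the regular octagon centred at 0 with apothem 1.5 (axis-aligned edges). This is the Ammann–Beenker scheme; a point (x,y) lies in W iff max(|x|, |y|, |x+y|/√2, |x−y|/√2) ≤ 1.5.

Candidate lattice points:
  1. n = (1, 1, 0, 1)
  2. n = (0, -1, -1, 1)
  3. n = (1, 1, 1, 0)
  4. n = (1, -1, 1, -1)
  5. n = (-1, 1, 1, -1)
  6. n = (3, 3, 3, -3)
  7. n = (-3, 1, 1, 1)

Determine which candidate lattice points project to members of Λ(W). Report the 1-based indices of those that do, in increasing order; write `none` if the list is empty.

3

With ζ = e^{iπ/4} the internal vectors are ζ^0,ζ^3,ζ^6,ζ^9.
candidate 1: n = (1, 1, 0, 1) → π⊥ ≈ (+1.0000, +1.4142); max(|x|,|y|,|x±y|/√2) = 1.7071 > 1.5 ⇒ ∉ W
candidate 2: n = (0, -1, -1, 1) → π⊥ ≈ (+1.4142, +1.0000); max(|x|,|y|,|x±y|/√2) = 1.7071 > 1.5 ⇒ ∉ W
candidate 3: n = (1, 1, 1, 0) → π⊥ ≈ (+0.2929, -0.2929); max(|x|,|y|,|x±y|/√2) = 0.4142 ≤ 1.5 ⇒ ∈ W
candidate 4: n = (1, -1, 1, -1) → π⊥ ≈ (+1.0000, -2.4142); max(|x|,|y|,|x±y|/√2) = 2.4142 > 1.5 ⇒ ∉ W
candidate 5: n = (-1, 1, 1, -1) → π⊥ ≈ (-2.4142, -1.0000); max(|x|,|y|,|x±y|/√2) = 2.4142 > 1.5 ⇒ ∉ W
candidate 6: n = (3, 3, 3, -3) → π⊥ ≈ (-1.2426, -3.0000); max(|x|,|y|,|x±y|/√2) = 3.0000 > 1.5 ⇒ ∉ W
candidate 7: n = (-3, 1, 1, 1) → π⊥ ≈ (-3.0000, +0.4142); max(|x|,|y|,|x±y|/√2) = 3.0000 > 1.5 ⇒ ∉ W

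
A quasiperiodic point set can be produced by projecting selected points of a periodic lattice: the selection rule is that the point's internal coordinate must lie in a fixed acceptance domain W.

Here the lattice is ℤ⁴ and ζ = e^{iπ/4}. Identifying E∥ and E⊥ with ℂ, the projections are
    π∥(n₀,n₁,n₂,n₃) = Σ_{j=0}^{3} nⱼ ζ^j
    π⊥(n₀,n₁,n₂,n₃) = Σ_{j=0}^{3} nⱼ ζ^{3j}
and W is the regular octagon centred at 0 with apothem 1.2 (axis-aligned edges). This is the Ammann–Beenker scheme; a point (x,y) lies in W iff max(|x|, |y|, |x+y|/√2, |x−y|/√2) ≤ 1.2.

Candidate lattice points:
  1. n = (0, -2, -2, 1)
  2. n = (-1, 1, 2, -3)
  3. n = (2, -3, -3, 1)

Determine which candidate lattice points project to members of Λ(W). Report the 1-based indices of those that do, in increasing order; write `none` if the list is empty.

Internal map: ζ^{3j} for j=0..3 gives (1,0), (−√2/2,√2/2), (0,−1), (√2/2,√2/2).
candidate 1: n = (0, -2, -2, 1) → π⊥ ≈ (+2.1213, +1.2929); max(|x|,|y|,|x±y|/√2) = 2.4142 > 1.2 ⇒ ∉ W
candidate 2: n = (-1, 1, 2, -3) → π⊥ ≈ (-3.8284, -3.4142); max(|x|,|y|,|x±y|/√2) = 5.1213 > 1.2 ⇒ ∉ W
candidate 3: n = (2, -3, -3, 1) → π⊥ ≈ (+4.8284, +1.5858); max(|x|,|y|,|x±y|/√2) = 4.8284 > 1.2 ⇒ ∉ W

none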